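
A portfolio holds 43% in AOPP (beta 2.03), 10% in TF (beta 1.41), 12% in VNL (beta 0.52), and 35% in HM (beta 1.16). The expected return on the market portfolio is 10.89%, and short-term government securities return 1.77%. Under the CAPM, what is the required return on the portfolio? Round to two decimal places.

15.29%

β_P = Σ w_i β_i = 0.43×2.03 + 0.10×1.41 + 0.12×0.52 + 0.35×1.16 = 1.4823
MRP = 10.89% − 1.77% = 9.12%
E(R_P) = R_f + β_P × MRP = 1.77% + 1.4823 × 9.12% = 15.29%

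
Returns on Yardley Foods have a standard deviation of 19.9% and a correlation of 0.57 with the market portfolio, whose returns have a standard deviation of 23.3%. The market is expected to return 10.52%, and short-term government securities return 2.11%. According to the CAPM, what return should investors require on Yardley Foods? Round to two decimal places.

6.20%

β = ρ × σ_i / σ_m = 0.57 × 19.9% / 23.3% = 0.4868
MRP = 10.52% − 2.11% = 8.41%
E(R) = 2.11% + 0.4868 × 8.41% = 6.20%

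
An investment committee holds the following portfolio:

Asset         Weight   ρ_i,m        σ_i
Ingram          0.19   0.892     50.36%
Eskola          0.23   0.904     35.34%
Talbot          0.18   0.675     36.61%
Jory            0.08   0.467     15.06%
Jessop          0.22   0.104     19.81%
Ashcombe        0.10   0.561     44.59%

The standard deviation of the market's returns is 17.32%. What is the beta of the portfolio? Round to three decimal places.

β_Ingram = 0.892 × 50.36% / 17.32% = 2.5936
β_Eskola = 0.904 × 35.34% / 17.32% = 1.8445
β_Talbot = 0.675 × 36.61% / 17.32% = 1.4268
β_Jory = 0.467 × 15.06% / 17.32% = 0.4061
β_Jessop = 0.104 × 19.81% / 17.32% = 0.1190
β_Ashcombe = 0.561 × 44.59% / 17.32% = 1.4443
β_P = Σ w_i β_i = 0.19×2.5936 + 0.23×1.8445 + 0.18×1.4268 + 0.08×0.4061 + 0.22×0.1190 + 0.10×1.4443 = 1.3769

1.377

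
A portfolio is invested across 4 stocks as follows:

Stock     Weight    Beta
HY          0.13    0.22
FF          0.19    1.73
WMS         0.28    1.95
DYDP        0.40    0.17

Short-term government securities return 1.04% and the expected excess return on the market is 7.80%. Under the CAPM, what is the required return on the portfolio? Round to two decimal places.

β_P = Σ w_i β_i = 0.13×0.22 + 0.19×1.73 + 0.28×1.95 + 0.40×0.17 = 0.9713
E(R_P) = R_f + β_P × MRP = 1.04% + 0.9713 × 7.80% = 8.62%

8.62%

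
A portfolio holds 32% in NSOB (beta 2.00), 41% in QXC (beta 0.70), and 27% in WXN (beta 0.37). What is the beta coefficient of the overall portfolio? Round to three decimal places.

1.027

β_P = Σ w_i β_i = 0.32×2.00 + 0.41×0.70 + 0.27×0.37 = 1.0269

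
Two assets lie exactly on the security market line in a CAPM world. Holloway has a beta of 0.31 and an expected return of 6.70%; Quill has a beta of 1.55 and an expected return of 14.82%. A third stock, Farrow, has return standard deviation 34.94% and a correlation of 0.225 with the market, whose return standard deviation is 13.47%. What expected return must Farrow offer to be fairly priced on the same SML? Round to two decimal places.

MRP = (14.82% − 6.70%) / (1.55 − 0.31) = 6.5484%
R_f = 6.70% − 0.31 × 6.5484% = 4.6700%
β_Farrow = ρ·σ_i/σ_m = 0.225 × 34.94 / 13.47 = 0.5836
E(R_Farrow) = R_f + β × MRP = 4.6700% + 0.5836 × 6.5484% = 8.49%

8.49%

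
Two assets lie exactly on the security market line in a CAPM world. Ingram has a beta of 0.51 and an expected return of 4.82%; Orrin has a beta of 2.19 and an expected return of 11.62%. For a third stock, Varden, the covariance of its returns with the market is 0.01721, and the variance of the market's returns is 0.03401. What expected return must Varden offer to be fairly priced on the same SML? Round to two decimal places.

MRP = (11.62% − 4.82%) / (2.19 − 0.51) = 4.0476%
R_f = 4.82% − 0.51 × 4.0476% = 2.7557%
β_Varden = Cov / Var(R_m) = 0.01721 / 0.03401 = 0.5060
E(R_Varden) = R_f + β × MRP = 2.7557% + 0.5060 × 4.0476% = 4.80%

4.80%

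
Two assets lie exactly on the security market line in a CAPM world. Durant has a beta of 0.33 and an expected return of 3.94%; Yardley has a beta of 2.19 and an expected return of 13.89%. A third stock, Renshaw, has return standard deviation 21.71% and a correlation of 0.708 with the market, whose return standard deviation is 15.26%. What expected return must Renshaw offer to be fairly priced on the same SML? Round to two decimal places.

7.56%

MRP = (13.89% − 3.94%) / (2.19 − 0.33) = 5.3495%
R_f = 3.94% − 0.33 × 5.3495% = 2.1747%
β_Renshaw = ρ·σ_i/σ_m = 0.708 × 21.71 / 15.26 = 1.0073
E(R_Renshaw) = R_f + β × MRP = 2.1747% + 1.0073 × 5.3495% = 7.56%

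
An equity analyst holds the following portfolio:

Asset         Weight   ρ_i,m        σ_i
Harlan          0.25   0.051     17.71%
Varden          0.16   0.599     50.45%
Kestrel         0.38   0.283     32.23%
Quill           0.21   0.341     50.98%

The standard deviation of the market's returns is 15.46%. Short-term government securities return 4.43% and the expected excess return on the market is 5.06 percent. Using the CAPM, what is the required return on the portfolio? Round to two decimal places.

8.42%

β_Harlan = 0.051 × 17.71% / 15.46% = 0.0584
β_Varden = 0.599 × 50.45% / 15.46% = 1.9547
β_Kestrel = 0.283 × 32.23% / 15.46% = 0.5900
β_Quill = 0.341 × 50.98% / 15.46% = 1.1245
β_P = Σ w_i β_i = 0.25×0.0584 + 0.16×1.9547 + 0.38×0.5900 + 0.21×1.1245 = 0.7877
E(R_P) = R_f + β_P × MRP = 4.43% + 0.7877 × 5.06% = 8.42%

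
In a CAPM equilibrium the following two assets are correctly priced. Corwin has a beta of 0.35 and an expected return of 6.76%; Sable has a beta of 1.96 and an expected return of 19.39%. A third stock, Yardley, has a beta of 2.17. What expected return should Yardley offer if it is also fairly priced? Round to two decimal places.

MRP (SML slope) = (19.39% − 6.76%) / (1.96 − 0.35) = 12.63% / 1.61 = 7.8447%
R_f (intercept) = 6.76% − 0.35 × 7.8447% = 4.0144%
E(R_Yardley) = R_f + β × MRP = 4.0144% + 2.17 × 7.8447% = 21.04%

21.04%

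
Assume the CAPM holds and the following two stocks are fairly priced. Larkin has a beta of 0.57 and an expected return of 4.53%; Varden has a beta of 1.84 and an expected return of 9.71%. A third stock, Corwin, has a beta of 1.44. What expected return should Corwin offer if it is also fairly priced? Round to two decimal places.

8.08%

MRP (SML slope) = (9.71% − 4.53%) / (1.84 − 0.57) = 5.18% / 1.27 = 4.0787%
R_f (intercept) = 4.53% − 0.57 × 4.0787% = 2.2051%
E(R_Corwin) = R_f + β × MRP = 2.2051% + 1.44 × 4.0787% = 8.08%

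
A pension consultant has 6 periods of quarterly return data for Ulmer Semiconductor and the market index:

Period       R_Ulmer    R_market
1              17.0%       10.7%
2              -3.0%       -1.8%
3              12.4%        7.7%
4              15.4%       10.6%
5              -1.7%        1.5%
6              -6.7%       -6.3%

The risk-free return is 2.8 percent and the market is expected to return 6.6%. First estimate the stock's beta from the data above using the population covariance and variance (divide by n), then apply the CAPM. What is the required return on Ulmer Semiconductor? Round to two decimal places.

Mean R_i = (17.0 − 3.0 + 12.4 + 15.4 − 1.7 − 6.7) / 6 = 5.5667%
Mean R_m = (10.7 − 1.8 + 7.7 + 10.6 + 1.5 − 6.3) / 6 = 3.7333%
Σ(R_i − R̄_i)(R_m − R̄_m) = 360.9867  ⇒  Cov = 360.9867 / 6 = 60.1645
Σ(R_m − R̄_m)² = 247.6933  ⇒  Var(R_m) = 247.6933 / 6 = 41.2822
β = Cov / Var(R_m) = 60.1645 / 41.2822 = 1.4574
MRP = 6.6% − 2.8% = 3.80%
E(R) = R_f + β × MRP = 2.8% + 1.4574 × 3.8% = 8.34%

8.34%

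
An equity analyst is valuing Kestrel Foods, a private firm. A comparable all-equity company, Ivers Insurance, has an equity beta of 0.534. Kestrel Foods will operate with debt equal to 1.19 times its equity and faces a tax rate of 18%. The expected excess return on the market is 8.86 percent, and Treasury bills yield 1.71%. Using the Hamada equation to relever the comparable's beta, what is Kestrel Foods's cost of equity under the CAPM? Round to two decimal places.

11.06%

β_L = β_U × [1 + (1 − t)(D/E)] = 0.534 × [1 + (1 − 0.18) × 1.19]
    = 0.534 × [1 + 0.82 × 1.19] = 0.534 × 1.9758 = 1.0551
E(R) = R_f + β_L × MRP = 1.71% + 1.0551 × 8.86% = 11.06%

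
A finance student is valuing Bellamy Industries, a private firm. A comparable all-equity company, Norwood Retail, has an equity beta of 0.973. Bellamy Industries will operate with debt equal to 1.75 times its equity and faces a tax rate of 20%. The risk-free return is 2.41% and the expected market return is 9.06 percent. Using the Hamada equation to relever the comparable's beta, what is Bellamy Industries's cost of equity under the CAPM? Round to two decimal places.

β_L = β_U × [1 + (1 − t)(D/E)] = 0.973 × [1 + (1 − 0.20) × 1.75]
    = 0.973 × [1 + 0.80 × 1.75] = 0.973 × 2.4000 = 2.3352
MRP = 9.06% − 2.41% = 6.65%
E(R) = R_f + β_L × MRP = 2.41% + 2.3352 × 6.65% = 17.94%

17.94%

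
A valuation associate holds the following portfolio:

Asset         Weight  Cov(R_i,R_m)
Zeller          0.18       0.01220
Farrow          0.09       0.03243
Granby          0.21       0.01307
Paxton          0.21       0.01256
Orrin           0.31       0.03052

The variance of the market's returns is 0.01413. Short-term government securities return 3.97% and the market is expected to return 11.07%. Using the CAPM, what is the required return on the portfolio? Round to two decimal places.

β_Zeller = 0.01220 / 0.01413 = 0.8634
β_Farrow = 0.03243 / 0.01413 = 2.2951
β_Granby = 0.01307 / 0.01413 = 0.9250
β_Paxton = 0.01256 / 0.01413 = 0.8889
β_Orrin = 0.03052 / 0.01413 = 2.1599
β_P = Σ w_i β_i = 0.18×0.8634 + 0.09×2.2951 + 0.21×0.9250 + 0.21×0.8889 + 0.31×2.1599 = 1.4125
MRP = 11.07% − 3.97% = 7.10%
E(R_P) = R_f + β_P × MRP = 3.97% + 1.4125 × 7.10% = 14.00%

14.00%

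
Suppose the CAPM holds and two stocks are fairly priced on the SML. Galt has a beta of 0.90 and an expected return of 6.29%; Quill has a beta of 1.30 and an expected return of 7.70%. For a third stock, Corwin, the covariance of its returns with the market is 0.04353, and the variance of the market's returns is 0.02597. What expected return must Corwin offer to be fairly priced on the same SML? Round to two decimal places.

9.03%

MRP = (7.70% − 6.29%) / (1.30 − 0.90) = 3.5250%
R_f = 6.29% − 0.90 × 3.5250% = 3.1175%
β_Corwin = Cov / Var(R_m) = 0.04353 / 0.02597 = 1.6762
E(R_Corwin) = R_f + β × MRP = 3.1175% + 1.6762 × 3.5250% = 9.03%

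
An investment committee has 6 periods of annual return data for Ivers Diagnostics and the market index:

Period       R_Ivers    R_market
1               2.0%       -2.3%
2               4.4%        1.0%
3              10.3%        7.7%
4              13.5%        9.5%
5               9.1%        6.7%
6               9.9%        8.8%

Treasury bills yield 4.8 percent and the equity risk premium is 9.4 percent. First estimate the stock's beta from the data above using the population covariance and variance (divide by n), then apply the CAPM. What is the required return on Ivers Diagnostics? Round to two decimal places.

Mean R_i = (2.0 + 4.4 + 10.3 + 13.5 + 9.1 + 9.9) / 6 = 8.2000%
Mean R_m = (-2.3 + 1.0 + 7.7 + 9.5 + 6.7 + 8.8) / 6 = 5.2333%
Σ(R_i − R̄_i)(R_m − R̄_m) = 97.9700  ⇒  Cov = 97.9700 / 6 = 16.3283
Σ(R_m − R̄_m)² = 113.8333  ⇒  Var(R_m) = 113.8333 / 6 = 18.9722
β = Cov / Var(R_m) = 16.3283 / 18.9722 = 0.8606
E(R) = R_f + β × MRP = 4.8% + 0.8606 × 9.4% = 12.89%

12.89%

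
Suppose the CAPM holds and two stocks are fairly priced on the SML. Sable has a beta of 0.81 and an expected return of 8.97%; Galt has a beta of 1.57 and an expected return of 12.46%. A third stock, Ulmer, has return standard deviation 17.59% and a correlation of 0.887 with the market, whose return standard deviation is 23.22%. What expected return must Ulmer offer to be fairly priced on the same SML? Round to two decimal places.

8.34%

MRP = (12.46% − 8.97%) / (1.57 − 0.81) = 4.5921%
R_f = 8.97% − 0.81 × 4.5921% = 5.2504%
β_Ulmer = ρ·σ_i/σ_m = 0.887 × 17.59 / 23.22 = 0.6719
E(R_Ulmer) = R_f + β × MRP = 5.2504% + 0.6719 × 4.5921% = 8.34%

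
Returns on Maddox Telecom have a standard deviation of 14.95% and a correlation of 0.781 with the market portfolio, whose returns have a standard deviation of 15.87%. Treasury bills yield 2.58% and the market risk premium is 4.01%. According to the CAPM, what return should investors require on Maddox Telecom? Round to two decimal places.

β = ρ × σ_i / σ_m = 0.781 × 14.95% / 15.87% = 0.7357
E(R) = 2.58% + 0.7357 × 4.01% = 5.53%

5.53%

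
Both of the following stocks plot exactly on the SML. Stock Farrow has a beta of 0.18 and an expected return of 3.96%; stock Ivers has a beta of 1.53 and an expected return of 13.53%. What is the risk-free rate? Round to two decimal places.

2.68%

Both satisfy E(R) = R_f + β·MRP, so the slope of the SML is
MRP = (13.53% − 3.96%) / (1.53 − 0.18) = 9.57% / 1.35 = 7.0889%
R_f = E(R_Farrow) − β_Farrow·MRP = 3.96% − 0.18 × 7.0889% = 2.6840%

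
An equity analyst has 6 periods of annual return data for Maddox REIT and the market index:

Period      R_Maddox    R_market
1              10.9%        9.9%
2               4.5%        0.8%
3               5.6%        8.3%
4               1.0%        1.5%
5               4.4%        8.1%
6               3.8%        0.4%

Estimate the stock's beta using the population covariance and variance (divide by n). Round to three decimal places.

0.531

Mean R_i = (10.9 + 4.5 + 5.6 + 1.0 + 4.4 + 3.8) / 6 = 5.0333%
Mean R_m = (9.9 + 0.8 + 8.3 + 1.5 + 8.1 + 0.4) / 6 = 4.8333%
Σ(R_i − R̄_i)(R_m − R̄_m) = 50.6833  ⇒  Cov = 50.6833 / 6 = 8.4472
Σ(R_m − R̄_m)² = 95.3933  ⇒  Var(R_m) = 95.3933 / 6 = 15.8989
β = Cov / Var(R_m) = 8.4472 / 15.8989 = 0.5313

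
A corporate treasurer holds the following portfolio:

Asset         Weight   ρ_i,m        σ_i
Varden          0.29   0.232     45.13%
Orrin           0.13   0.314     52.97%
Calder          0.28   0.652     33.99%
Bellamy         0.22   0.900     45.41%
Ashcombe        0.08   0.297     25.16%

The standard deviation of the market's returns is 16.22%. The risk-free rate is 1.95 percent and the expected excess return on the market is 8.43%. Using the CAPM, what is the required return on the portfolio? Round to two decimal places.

12.86%

β_Varden = 0.232 × 45.13% / 16.22% = 0.6455
β_Orrin = 0.314 × 52.97% / 16.22% = 1.0254
β_Calder = 0.652 × 33.99% / 16.22% = 1.3663
β_Bellamy = 0.900 × 45.41% / 16.22% = 2.5197
β_Ashcombe = 0.297 × 25.16% / 16.22% = 0.4607
β_P = Σ w_i β_i = 0.29×0.6455 + 0.13×1.0254 + 0.28×1.3663 + 0.22×2.5197 + 0.08×0.4607 = 1.2943
E(R_P) = R_f + β_P × MRP = 1.95% + 1.2943 × 8.43% = 12.86%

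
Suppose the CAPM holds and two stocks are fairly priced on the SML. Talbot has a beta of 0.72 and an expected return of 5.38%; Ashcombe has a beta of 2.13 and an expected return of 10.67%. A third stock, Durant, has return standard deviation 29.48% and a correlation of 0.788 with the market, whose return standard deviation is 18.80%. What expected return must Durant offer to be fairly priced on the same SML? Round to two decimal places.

MRP = (10.67% − 5.38%) / (2.13 − 0.72) = 3.7518%
R_f = 5.38% − 0.72 × 3.7518% = 2.6787%
β_Durant = ρ·σ_i/σ_m = 0.788 × 29.48 / 18.80 = 1.2357
E(R_Durant) = R_f + β × MRP = 2.6787% + 1.2357 × 3.7518% = 7.31%

7.31%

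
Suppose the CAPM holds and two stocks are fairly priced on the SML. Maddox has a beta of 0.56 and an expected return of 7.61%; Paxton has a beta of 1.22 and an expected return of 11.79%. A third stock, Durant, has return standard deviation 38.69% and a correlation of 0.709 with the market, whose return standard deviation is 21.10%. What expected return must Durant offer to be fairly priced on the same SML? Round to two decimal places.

12.30%

MRP = (11.79% − 7.61%) / (1.22 − 0.56) = 6.3333%
R_f = 7.61% − 0.56 × 6.3333% = 4.0634%
β_Durant = ρ·σ_i/σ_m = 0.709 × 38.69 / 21.10 = 1.3001
E(R_Durant) = R_f + β × MRP = 4.0634% + 1.3001 × 6.3333% = 12.30%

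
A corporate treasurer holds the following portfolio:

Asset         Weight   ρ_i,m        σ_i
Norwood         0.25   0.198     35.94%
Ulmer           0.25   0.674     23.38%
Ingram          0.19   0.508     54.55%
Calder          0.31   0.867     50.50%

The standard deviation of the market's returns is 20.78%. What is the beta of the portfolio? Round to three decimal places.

β_Norwood = 0.198 × 35.94% / 20.78% = 0.3425
β_Ulmer = 0.674 × 23.38% / 20.78% = 0.7583
β_Ingram = 0.508 × 54.55% / 20.78% = 1.3336
β_Calder = 0.867 × 50.50% / 20.78% = 2.1070
β_P = Σ w_i β_i = 0.25×0.3425 + 0.25×0.7583 + 0.19×1.3336 + 0.31×2.1070 = 1.1818

1.182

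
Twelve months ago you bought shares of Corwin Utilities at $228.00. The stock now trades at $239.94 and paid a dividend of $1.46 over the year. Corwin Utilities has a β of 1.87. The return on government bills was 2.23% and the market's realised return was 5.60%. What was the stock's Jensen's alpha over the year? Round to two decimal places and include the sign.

-2.65%

Realised HPR = (P1 + D1 − P0) / P0 = (239.94 + 1.46 − 228.00) / 228.00 = 13.40 / 228.00 = 5.8772%
MRP = 5.60% − 2.23% = 3.37%
CAPM required = R_f + β·MRP = 2.23% + 1.87 × 3.37% = 8.5319%
α = realised − required = 5.8772% − 8.5319% = -2.65%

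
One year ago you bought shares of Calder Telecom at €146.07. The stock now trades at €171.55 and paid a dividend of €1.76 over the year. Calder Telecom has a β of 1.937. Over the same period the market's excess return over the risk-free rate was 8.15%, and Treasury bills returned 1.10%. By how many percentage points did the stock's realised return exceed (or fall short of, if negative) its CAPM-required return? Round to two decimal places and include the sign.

Realised HPR = (P1 + D1 − P0) / P0 = (171.55 + 1.76 − 146.07) / 146.07 = 27.24 / 146.07 = 18.6486%
CAPM required = R_f + β·MRP = 1.10% + 1.937 × 8.15% = 16.88655%
α = realised − required = 18.6486% − 16.88655% = +1.76%

+1.76%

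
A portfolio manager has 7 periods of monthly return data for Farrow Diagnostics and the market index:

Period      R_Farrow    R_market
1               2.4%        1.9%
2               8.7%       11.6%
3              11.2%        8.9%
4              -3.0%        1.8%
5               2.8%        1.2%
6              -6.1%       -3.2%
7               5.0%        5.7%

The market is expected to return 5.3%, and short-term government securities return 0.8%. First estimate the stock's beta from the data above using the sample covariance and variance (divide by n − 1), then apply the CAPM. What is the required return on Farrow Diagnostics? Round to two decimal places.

Mean R_i = (2.4 + 8.7 + 11.2 − 3.0 + 2.8 − 6.1 + 5.0) / 7 = 3.0000%
Mean R_m = (1.9 + 11.6 + 8.9 + 1.8 + 1.2 − 3.2 + 5.7) / 7 = 3.9857%
Σ(R_i − R̄_i)(R_m − R̄_m) = 167.4400  ⇒  Cov = 167.4400 / 6 = 27.9067
Σ(R_m − R̄_m)² = 153.5886  ⇒  Var(R_m) = 153.5886 / 6 = 25.5981
β = Cov / Var(R_m) = 27.9067 / 25.5981 = 1.0902
MRP = 5.3% − 0.8% = 4.50%
E(R) = R_f + β × MRP = 0.8% + 1.0902 × 4.5% = 5.71%

5.71%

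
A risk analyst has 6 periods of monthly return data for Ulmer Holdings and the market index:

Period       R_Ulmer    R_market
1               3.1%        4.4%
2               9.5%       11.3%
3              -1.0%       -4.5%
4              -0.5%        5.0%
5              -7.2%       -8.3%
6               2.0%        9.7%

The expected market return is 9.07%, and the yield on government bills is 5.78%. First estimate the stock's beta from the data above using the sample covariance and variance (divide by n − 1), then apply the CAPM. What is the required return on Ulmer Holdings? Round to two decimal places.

Mean R_i = (3.1 + 9.5 − 1.0 − 0.5 − 7.2 + 2.0) / 6 = 0.9833%
Mean R_m = (4.4 + 11.3 − 4.5 + 5.0 − 8.3 + 9.7) / 6 = 2.9333%
Σ(R_i − R̄_i)(R_m − R̄_m) = 184.8433  ⇒  Cov = 184.8433 / 5 = 36.9687
Σ(R_m − R̄_m)² = 303.6533  ⇒  Var(R_m) = 303.6533 / 5 = 60.7307
β = Cov / Var(R_m) = 36.9687 / 60.7307 = 0.6087
MRP = 9.07% − 5.78% = 3.29%
E(R) = R_f + β × MRP = 5.78% + 0.6087 × 3.29% = 7.78%

7.78%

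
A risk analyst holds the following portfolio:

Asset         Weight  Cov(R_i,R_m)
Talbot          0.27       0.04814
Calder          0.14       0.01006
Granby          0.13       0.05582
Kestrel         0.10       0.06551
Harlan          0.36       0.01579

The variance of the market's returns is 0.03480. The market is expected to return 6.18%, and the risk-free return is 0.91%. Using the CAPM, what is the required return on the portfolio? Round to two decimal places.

6.04%

β_Talbot = 0.04814 / 0.03480 = 1.3833
β_Calder = 0.01006 / 0.03480 = 0.2891
β_Granby = 0.05582 / 0.03480 = 1.6040
β_Kestrel = 0.06551 / 0.03480 = 1.8825
β_Harlan = 0.01579 / 0.03480 = 0.4537
β_P = Σ w_i β_i = 0.27×1.3833 + 0.14×0.2891 + 0.13×1.6040 + 0.10×1.8825 + 0.36×0.4537 = 0.9741
MRP = 6.18% − 0.91% = 5.27%
E(R_P) = R_f + β_P × MRP = 0.91% + 0.9741 × 5.27% = 6.04%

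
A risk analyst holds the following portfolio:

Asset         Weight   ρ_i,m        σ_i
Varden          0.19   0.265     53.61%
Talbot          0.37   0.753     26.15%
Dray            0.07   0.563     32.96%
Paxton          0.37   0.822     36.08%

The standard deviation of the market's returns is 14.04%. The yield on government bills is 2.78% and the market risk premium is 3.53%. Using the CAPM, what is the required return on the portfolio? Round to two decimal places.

β_Varden = 0.265 × 53.61% / 14.04% = 1.0119
β_Talbot = 0.753 × 26.15% / 14.04% = 1.4025
β_Dray = 0.563 × 32.96% / 14.04% = 1.3217
β_Paxton = 0.822 × 36.08% / 14.04% = 2.1124
β_P = Σ w_i β_i = 0.19×1.0119 + 0.37×1.4025 + 0.07×1.3217 + 0.37×2.1124 = 1.5853
E(R_P) = R_f + β_P × MRP = 2.78% + 1.5853 × 3.53% = 8.38%

8.38%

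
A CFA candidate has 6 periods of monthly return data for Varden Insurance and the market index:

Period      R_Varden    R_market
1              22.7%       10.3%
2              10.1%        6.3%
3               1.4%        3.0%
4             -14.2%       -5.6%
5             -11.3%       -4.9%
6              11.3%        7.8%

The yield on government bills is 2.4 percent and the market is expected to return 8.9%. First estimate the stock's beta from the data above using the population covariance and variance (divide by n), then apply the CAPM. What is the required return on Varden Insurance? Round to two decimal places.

Mean R_i = (22.7 + 10.1 + 1.4 − 14.2 − 11.3 + 11.3) / 6 = 3.3333%
Mean R_m = (10.3 + 6.3 + 3.0 − 5.6 − 4.9 + 7.8) / 6 = 2.8167%
Σ(R_i − R̄_i)(R_m − R̄_m) = 468.3367  ⇒  Cov = 468.3367 / 6 = 78.0561
Σ(R_m − R̄_m)² = 223.3883  ⇒  Var(R_m) = 223.3883 / 6 = 37.2314
β = Cov / Var(R_m) = 78.0561 / 37.2314 = 2.0965
MRP = 8.9% − 2.4% = 6.50%
E(R) = R_f + β × MRP = 2.4% + 2.0965 × 6.5% = 16.03%

16.03%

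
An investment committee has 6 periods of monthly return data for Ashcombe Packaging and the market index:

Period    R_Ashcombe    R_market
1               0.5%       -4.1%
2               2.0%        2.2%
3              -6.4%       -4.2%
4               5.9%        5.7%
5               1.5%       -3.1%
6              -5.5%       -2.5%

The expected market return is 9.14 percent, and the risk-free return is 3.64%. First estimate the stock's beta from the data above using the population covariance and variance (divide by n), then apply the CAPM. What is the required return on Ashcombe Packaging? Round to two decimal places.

Mean R_i = (0.5 + 2.0 − 6.4 + 5.9 + 1.5 − 5.5) / 6 = -0.3333%
Mean R_m = (-4.1 + 2.2 − 4.2 + 5.7 − 3.1 − 2.5) / 6 = -1.0000%
Σ(R_i − R̄_i)(R_m − R̄_m) = 69.9600  ⇒  Cov = 69.9600 / 6 = 11.6600
Σ(R_m − R̄_m)² = 81.6400  ⇒  Var(R_m) = 81.6400 / 6 = 13.6067
β = Cov / Var(R_m) = 11.6600 / 13.6067 = 0.8569
MRP = 9.14% − 3.64% = 5.50%
E(R) = R_f + β × MRP = 3.64% + 0.8569 × 5.50% = 8.35%

8.35%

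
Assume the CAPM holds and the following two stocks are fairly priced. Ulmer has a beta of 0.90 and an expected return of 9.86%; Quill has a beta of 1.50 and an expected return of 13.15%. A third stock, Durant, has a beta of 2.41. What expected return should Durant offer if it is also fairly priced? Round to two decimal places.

MRP (SML slope) = (13.15% − 9.86%) / (1.50 − 0.90) = 3.29% / 0.60 = 5.4833%
R_f (intercept) = 9.86% − 0.90 × 5.4833% = 4.9250%
E(R_Durant) = R_f + β × MRP = 4.9250% + 2.41 × 5.4833% = 18.14%

18.14%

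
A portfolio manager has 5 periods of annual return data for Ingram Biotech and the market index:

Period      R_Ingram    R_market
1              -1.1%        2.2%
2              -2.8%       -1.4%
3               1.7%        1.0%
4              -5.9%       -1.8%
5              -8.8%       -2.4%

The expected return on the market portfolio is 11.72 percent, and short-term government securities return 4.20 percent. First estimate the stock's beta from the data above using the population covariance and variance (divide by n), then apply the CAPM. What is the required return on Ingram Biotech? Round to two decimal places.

Mean R_i = (-1.1 − 2.8 + 1.7 − 5.9 − 8.8) / 5 = -3.3800%
Mean R_m = (2.2 − 1.4 + 1.0 − 1.8 − 2.4) / 5 = -0.4800%
Σ(R_i − R̄_i)(R_m − R̄_m) = 26.8280  ⇒  Cov = 26.8280 / 5 = 5.3656
Σ(R_m − R̄_m)² = 15.6480  ⇒  Var(R_m) = 15.6480 / 5 = 3.1296
β = Cov / Var(R_m) = 5.3656 / 3.1296 = 1.7145
MRP = 11.72% − 4.20% = 7.52%
E(R) = R_f + β × MRP = 4.20% + 1.7145 × 7.52% = 17.09%

17.09%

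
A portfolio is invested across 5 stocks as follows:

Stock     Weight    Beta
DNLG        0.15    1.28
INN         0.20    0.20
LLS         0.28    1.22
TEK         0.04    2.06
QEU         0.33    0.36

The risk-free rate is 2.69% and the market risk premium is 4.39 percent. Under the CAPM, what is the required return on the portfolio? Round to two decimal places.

β_P = Σ w_i β_i = 0.15×1.28 + 0.20×0.20 + 0.28×1.22 + 0.04×2.06 + 0.33×0.36 = 0.7748
E(R_P) = R_f + β_P × MRP = 2.69% + 0.7748 × 4.39% = 6.09%

6.09%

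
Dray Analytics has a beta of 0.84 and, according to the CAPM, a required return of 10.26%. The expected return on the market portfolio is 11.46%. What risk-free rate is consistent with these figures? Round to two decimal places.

E(R) = R_f + β(E(R_m) − R_f) = R_f(1 − β) + β·E(R_m)
10.26% = R_f × (1 − 0.84) + 0.84 × 11.46%
10.26% = R_f × 0.16 + 9.6264%
R_f = (10.26% − 9.6264%) / 0.16 = 3.96%

3.96%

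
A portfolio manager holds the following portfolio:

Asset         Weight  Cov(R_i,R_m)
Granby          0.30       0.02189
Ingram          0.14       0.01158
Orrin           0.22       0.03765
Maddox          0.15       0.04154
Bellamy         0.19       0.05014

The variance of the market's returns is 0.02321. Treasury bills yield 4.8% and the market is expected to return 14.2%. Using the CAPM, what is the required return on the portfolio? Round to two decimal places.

β_Granby = 0.02189 / 0.02321 = 0.9431
β_Ingram = 0.01158 / 0.02321 = 0.4989
β_Orrin = 0.03765 / 0.02321 = 1.6221
β_Maddox = 0.04154 / 0.02321 = 1.7897
β_Bellamy = 0.05014 / 0.02321 = 2.1603
β_P = Σ w_i β_i = 0.30×0.9431 + 0.14×0.4989 + 0.22×1.6221 + 0.15×1.7897 + 0.19×2.1603 = 1.3886
MRP = 14.2% − 4.8% = 9.40%
E(R_P) = R_f + β_P × MRP = 4.8% + 1.3886 × 9.4% = 17.85%

17.85%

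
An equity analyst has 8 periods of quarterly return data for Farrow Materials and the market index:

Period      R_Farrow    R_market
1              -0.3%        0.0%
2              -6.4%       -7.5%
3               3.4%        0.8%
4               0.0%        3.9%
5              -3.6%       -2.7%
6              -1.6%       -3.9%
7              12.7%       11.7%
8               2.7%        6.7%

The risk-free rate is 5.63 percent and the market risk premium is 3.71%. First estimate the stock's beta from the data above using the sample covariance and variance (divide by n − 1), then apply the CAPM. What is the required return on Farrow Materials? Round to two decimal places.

Mean R_i = (-0.3 − 6.4 + 3.4 + 0.0 − 3.6 − 1.6 + 12.7 + 2.7) / 8 = 0.8625%
Mean R_m = (0.0 − 7.5 + 0.8 + 3.9 − 2.7 − 3.9 + 11.7 + 6.7) / 8 = 1.1250%
Σ(R_i − R̄_i)(R_m − R̄_m) = 225.5975  ⇒  Cov = 225.5975 / 7 = 32.2282
Σ(R_m − R̄_m)² = 266.2550  ⇒  Var(R_m) = 266.2550 / 7 = 38.0364
β = Cov / Var(R_m) = 32.2282 / 38.0364 = 0.8473
E(R) = R_f + β × MRP = 5.63% + 0.8473 × 3.71% = 8.77%

8.77%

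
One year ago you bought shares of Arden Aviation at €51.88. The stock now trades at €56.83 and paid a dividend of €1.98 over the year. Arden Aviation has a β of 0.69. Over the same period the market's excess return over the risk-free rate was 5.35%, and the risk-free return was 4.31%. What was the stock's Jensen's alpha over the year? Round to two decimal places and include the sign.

Realised HPR = (P1 + D1 − P0) / P0 = (56.83 + 1.98 − 51.88) / 51.88 = 6.93 / 51.88 = 13.3577%
CAPM required = R_f + β·MRP = 4.31% + 0.69 × 5.35% = 8.0015%
α = realised − required = 13.3577% − 8.0015% = +5.36%

+5.36%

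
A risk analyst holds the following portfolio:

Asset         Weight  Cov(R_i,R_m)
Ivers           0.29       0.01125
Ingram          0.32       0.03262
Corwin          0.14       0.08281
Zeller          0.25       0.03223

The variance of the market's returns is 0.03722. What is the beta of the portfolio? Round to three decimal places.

β_Ivers = 0.01125 / 0.03722 = 0.3023
β_Ingram = 0.03262 / 0.03722 = 0.8764
β_Corwin = 0.08281 / 0.03722 = 2.2249
β_Zeller = 0.03223 / 0.03722 = 0.8659
β_P = Σ w_i β_i = 0.29×0.3023 + 0.32×0.8764 + 0.14×2.2249 + 0.25×0.8659 = 0.8961

0.896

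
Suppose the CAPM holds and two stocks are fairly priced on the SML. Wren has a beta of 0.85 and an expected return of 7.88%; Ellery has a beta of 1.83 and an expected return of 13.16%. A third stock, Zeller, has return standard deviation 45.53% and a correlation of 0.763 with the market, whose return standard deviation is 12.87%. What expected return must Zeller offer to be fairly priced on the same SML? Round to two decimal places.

17.84%

MRP = (13.16% − 7.88%) / (1.83 − 0.85) = 5.3878%
R_f = 7.88% − 0.85 × 5.3878% = 3.3004%
β_Zeller = ρ·σ_i/σ_m = 0.763 × 45.53 / 12.87 = 2.6993
E(R_Zeller) = R_f + β × MRP = 3.3004% + 2.6993 × 5.3878% = 17.84%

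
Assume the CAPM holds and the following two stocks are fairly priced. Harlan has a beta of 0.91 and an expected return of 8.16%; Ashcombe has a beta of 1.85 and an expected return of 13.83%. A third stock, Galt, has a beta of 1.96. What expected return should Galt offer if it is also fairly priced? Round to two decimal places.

14.49%

MRP (SML slope) = (13.83% − 8.16%) / (1.85 − 0.91) = 5.67% / 0.94 = 6.0319%
R_f (intercept) = 8.16% − 0.91 × 6.0319% = 2.6710%
E(R_Galt) = R_f + β × MRP = 2.6710% + 1.96 × 6.0319% = 14.49%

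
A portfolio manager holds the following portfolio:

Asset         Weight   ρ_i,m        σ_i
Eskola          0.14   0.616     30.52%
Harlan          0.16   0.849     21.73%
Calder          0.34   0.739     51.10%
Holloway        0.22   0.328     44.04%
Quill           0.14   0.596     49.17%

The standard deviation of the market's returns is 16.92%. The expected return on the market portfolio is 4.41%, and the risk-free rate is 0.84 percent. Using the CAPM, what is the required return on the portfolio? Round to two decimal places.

6.26%

β_Eskola = 0.616 × 30.52% / 16.92% = 1.1111
β_Harlan = 0.849 × 21.73% / 16.92% = 1.0904
β_Calder = 0.739 × 51.10% / 16.92% = 2.2318
β_Holloway = 0.328 × 44.04% / 16.92% = 0.8537
β_Quill = 0.596 × 49.17% / 16.92% = 1.7320
β_P = Σ w_i β_i = 0.14×1.1111 + 0.16×1.0904 + 0.34×2.2318 + 0.22×0.8537 + 0.14×1.7320 = 1.5191
MRP = 4.41% − 0.84% = 3.57%
E(R_P) = R_f + β_P × MRP = 0.84% + 1.5191 × 3.57% = 6.26%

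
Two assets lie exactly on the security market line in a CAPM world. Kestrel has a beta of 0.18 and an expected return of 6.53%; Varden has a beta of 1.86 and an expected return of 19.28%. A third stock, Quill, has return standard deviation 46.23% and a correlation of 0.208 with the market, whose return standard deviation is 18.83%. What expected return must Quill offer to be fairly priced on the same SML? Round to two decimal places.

MRP = (19.28% − 6.53%) / (1.86 − 0.18) = 7.5893%
R_f = 6.53% − 0.18 × 7.5893% = 5.1639%
β_Quill = ρ·σ_i/σ_m = 0.208 × 46.23 / 18.83 = 0.5107
E(R_Quill) = R_f + β × MRP = 5.1639% + 0.5107 × 7.5893% = 9.04%

9.04%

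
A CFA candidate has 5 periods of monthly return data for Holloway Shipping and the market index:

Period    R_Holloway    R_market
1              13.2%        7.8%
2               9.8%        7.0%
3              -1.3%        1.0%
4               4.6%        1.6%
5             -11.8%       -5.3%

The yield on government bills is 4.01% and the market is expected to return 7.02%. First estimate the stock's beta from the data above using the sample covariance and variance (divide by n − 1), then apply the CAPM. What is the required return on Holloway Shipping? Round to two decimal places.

9.51%

Mean R_i = (13.2 + 9.8 − 1.3 + 4.6 − 11.8) / 5 = 2.9000%
Mean R_m = (7.8 + 7.0 + 1.0 + 1.6 − 5.3) / 5 = 2.4200%
Σ(R_i − R̄_i)(R_m − R̄_m) = 205.0700  ⇒  Cov = 205.0700 / 4 = 51.2675
Σ(R_m − R̄_m)² = 112.2080  ⇒  Var(R_m) = 112.2080 / 4 = 28.0520
β = Cov / Var(R_m) = 51.2675 / 28.0520 = 1.8276
MRP = 7.02% − 4.01% = 3.01%
E(R) = R_f + β × MRP = 4.01% + 1.8276 × 3.01% = 9.51%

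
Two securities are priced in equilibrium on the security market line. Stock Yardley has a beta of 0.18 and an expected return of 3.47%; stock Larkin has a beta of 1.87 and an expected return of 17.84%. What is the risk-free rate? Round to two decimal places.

Both satisfy E(R) = R_f + β·MRP, so the slope of the SML is
MRP = (17.84% − 3.47%) / (1.87 − 0.18) = 14.37% / 1.69 = 8.5030%
R_f = E(R_Yardley) − β_Yardley·MRP = 3.47% − 0.18 × 8.5030% = 1.9395%

1.94%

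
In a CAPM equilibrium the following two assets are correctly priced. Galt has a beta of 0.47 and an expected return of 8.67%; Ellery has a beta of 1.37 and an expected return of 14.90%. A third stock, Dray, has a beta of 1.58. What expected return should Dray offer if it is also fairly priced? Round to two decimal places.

16.35%

MRP (SML slope) = (14.90% − 8.67%) / (1.37 − 0.47) = 6.23% / 0.90 = 6.9222%
R_f (intercept) = 8.67% − 0.47 × 6.9222% = 5.4166%
E(R_Dray) = R_f + β × MRP = 5.4166% + 1.58 × 6.9222% = 16.35%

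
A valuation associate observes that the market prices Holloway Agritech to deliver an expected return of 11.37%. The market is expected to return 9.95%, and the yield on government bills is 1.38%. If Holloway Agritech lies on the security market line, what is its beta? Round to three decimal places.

1.166

MRP = 9.95% − 1.38% = 8.57%
β = (E(R) − R_f) / MRP = (11.37% − 1.38%) / 8.57% = 9.99% / 8.57% = 1.166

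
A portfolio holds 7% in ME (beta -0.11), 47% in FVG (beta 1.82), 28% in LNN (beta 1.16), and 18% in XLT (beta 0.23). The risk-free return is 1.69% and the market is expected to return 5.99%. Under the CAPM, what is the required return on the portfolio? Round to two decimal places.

β_P = Σ w_i β_i = 0.07×-0.11 + 0.47×1.82 + 0.28×1.16 + 0.18×0.23 = 1.2139
MRP = 5.99% − 1.69% = 4.30%
E(R_P) = R_f + β_P × MRP = 1.69% + 1.2139 × 4.30% = 6.91%

6.91%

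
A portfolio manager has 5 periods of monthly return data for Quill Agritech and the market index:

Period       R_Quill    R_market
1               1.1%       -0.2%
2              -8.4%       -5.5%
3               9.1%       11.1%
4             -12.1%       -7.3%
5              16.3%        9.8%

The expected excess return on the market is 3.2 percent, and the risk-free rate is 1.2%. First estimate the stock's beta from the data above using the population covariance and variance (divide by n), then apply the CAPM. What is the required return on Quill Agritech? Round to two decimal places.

5.45%

Mean R_i = (1.1 − 8.4 + 9.1 − 12.1 + 16.3) / 5 = 1.2000%
Mean R_m = (-0.2 − 5.5 + 11.1 − 7.3 + 9.8) / 5 = 1.5800%
Σ(R_i − R̄_i)(R_m − R̄_m) = 385.5800  ⇒  Cov = 385.5800 / 5 = 77.1160
Σ(R_m − R̄_m)² = 290.3480  ⇒  Var(R_m) = 290.3480 / 5 = 58.0696
β = Cov / Var(R_m) = 77.1160 / 58.0696 = 1.3280
E(R) = R_f + β × MRP = 1.2% + 1.3280 × 3.2% = 5.45%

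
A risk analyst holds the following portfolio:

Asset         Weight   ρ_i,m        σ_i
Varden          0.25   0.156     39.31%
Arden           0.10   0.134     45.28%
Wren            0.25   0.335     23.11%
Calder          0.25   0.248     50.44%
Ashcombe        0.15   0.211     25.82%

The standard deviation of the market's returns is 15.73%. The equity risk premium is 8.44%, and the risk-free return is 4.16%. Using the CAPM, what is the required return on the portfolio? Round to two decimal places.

β_Varden = 0.156 × 39.31% / 15.73% = 0.3899
β_Arden = 0.134 × 45.28% / 15.73% = 0.3857
β_Wren = 0.335 × 23.11% / 15.73% = 0.4922
β_Calder = 0.248 × 50.44% / 15.73% = 0.7952
β_Ashcombe = 0.211 × 25.82% / 15.73% = 0.3463
β_P = Σ w_i β_i = 0.25×0.3899 + 0.10×0.3857 + 0.25×0.4922 + 0.25×0.7952 + 0.15×0.3463 = 0.5098
E(R_P) = R_f + β_P × MRP = 4.16% + 0.5098 × 8.44% = 8.46%

8.46%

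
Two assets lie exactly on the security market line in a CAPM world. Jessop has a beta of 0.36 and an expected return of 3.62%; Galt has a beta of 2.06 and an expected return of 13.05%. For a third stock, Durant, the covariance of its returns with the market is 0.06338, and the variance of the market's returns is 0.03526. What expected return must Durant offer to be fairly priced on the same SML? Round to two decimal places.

MRP = (13.05% − 3.62%) / (2.06 − 0.36) = 5.5471%
R_f = 3.62% − 0.36 × 5.5471% = 1.6230%
β_Durant = Cov / Var(R_m) = 0.06338 / 0.03526 = 1.7975
E(R_Durant) = R_f + β × MRP = 1.6230% + 1.7975 × 5.5471% = 11.59%

11.59%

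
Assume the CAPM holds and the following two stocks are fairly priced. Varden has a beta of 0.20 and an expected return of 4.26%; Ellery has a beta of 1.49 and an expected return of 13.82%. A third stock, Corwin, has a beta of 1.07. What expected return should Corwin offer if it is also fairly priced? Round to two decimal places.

10.71%

MRP (SML slope) = (13.82% − 4.26%) / (1.49 − 0.20) = 9.56% / 1.29 = 7.4109%
R_f (intercept) = 4.26% − 0.20 × 7.4109% = 2.7778%
E(R_Corwin) = R_f + β × MRP = 2.7778% + 1.07 × 7.4109% = 10.71%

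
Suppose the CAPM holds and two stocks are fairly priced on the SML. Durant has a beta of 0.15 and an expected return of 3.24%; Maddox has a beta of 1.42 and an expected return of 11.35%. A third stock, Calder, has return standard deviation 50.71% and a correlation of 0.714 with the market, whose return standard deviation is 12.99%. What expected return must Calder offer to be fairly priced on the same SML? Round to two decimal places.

20.08%

MRP = (11.35% − 3.24%) / (1.42 − 0.15) = 6.3858%
R_f = 3.24% − 0.15 × 6.3858% = 2.2821%
β_Calder = ρ·σ_i/σ_m = 0.714 × 50.71 / 12.99 = 2.7873
E(R_Calder) = R_f + β × MRP = 2.2821% + 2.7873 × 6.3858% = 20.08%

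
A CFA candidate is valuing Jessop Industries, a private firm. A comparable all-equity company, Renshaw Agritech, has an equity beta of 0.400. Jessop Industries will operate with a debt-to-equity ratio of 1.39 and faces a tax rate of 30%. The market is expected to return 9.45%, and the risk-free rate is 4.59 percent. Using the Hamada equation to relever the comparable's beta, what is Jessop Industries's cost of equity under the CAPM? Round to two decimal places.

8.43%

β_L = β_U × [1 + (1 − t)(D/E)] = 0.400 × [1 + (1 − 0.30) × 1.39]
    = 0.400 × [1 + 0.70 × 1.39] = 0.400 × 1.9730 = 0.7892
MRP = 9.45% − 4.59% = 4.86%
E(R) = R_f + β_L × MRP = 4.59% + 0.7892 × 4.86% = 8.43%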